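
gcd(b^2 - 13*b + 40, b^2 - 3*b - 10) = b - 5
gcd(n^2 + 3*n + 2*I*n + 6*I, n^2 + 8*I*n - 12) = n + 2*I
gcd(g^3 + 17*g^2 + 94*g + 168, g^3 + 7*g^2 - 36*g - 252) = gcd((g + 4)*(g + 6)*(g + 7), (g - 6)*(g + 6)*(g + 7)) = g^2 + 13*g + 42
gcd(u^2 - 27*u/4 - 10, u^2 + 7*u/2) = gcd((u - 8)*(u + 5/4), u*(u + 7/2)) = 1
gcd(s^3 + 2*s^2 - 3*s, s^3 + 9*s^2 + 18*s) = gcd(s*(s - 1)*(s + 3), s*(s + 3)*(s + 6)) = s^2 + 3*s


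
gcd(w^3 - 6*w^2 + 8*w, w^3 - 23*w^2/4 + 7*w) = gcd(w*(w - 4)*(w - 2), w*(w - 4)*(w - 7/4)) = w^2 - 4*w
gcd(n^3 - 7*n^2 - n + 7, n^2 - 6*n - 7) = n^2 - 6*n - 7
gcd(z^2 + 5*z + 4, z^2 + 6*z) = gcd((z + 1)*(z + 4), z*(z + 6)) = 1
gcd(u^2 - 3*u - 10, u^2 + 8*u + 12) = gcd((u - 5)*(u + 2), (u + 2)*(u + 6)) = u + 2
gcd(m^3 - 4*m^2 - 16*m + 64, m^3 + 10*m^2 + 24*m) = m + 4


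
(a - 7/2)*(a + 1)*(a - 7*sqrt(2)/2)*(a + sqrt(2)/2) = a^4 - 3*sqrt(2)*a^3 - 5*a^3/2 - 7*a^2 + 15*sqrt(2)*a^2/2 + 35*a/4 + 21*sqrt(2)*a/2 + 49/4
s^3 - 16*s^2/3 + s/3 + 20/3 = (s - 5)*(s - 4/3)*(s + 1)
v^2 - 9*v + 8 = (v - 8)*(v - 1)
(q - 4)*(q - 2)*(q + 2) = q^3 - 4*q^2 - 4*q + 16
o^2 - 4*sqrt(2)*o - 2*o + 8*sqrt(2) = (o - 2)*(o - 4*sqrt(2))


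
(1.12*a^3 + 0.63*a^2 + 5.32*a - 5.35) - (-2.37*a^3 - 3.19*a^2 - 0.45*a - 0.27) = 3.49*a^3 + 3.82*a^2 + 5.77*a - 5.08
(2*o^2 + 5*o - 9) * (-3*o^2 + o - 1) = -6*o^4 - 13*o^3 + 30*o^2 - 14*o + 9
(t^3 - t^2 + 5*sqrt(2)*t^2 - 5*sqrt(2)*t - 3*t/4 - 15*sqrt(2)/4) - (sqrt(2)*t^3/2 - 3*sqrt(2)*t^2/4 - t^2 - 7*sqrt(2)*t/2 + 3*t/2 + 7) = -sqrt(2)*t^3/2 + t^3 + 23*sqrt(2)*t^2/4 - 9*t/4 - 3*sqrt(2)*t/2 - 7 - 15*sqrt(2)/4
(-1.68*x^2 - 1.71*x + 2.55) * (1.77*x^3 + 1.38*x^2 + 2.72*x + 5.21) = -2.9736*x^5 - 5.3451*x^4 - 2.4159*x^3 - 9.885*x^2 - 1.9731*x + 13.2855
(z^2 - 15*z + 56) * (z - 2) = z^3 - 17*z^2 + 86*z - 112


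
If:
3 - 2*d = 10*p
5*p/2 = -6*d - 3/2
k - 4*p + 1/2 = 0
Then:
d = -9/22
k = 113/110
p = 21/55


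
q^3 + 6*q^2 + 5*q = q*(q + 1)*(q + 5)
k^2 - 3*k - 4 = (k - 4)*(k + 1)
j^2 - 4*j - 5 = (j - 5)*(j + 1)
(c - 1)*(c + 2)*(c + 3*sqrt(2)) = c^3 + c^2 + 3*sqrt(2)*c^2 - 2*c + 3*sqrt(2)*c - 6*sqrt(2)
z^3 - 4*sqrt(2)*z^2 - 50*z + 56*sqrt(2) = (z - 7*sqrt(2))*(z - sqrt(2))*(z + 4*sqrt(2))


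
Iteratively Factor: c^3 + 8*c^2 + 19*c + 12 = (c + 3)*(c^2 + 5*c + 4) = (c + 3)*(c + 4)*(c + 1)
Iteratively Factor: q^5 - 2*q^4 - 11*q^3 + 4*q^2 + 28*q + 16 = (q - 4)*(q^4 + 2*q^3 - 3*q^2 - 8*q - 4) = (q - 4)*(q + 1)*(q^3 + q^2 - 4*q - 4) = (q - 4)*(q + 1)*(q + 2)*(q^2 - q - 2) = (q - 4)*(q + 1)^2*(q + 2)*(q - 2)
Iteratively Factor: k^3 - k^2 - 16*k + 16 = (k - 1)*(k^2 - 16) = (k - 4)*(k - 1)*(k + 4)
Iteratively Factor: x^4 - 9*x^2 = (x)*(x^3 - 9*x) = x^2*(x^2 - 9) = x^2*(x + 3)*(x - 3)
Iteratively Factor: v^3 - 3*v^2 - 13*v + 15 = (v + 3)*(v^2 - 6*v + 5) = (v - 5)*(v + 3)*(v - 1)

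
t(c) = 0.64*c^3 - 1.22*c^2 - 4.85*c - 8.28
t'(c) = 1.92*c^2 - 2.44*c - 4.85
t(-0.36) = -6.72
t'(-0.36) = -3.72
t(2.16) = -18.00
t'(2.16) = -1.16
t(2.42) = -18.09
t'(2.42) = 0.49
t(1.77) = -17.14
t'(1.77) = -3.15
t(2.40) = -18.10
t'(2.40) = 0.35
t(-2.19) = -10.23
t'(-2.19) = 9.70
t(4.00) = -6.24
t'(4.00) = 16.11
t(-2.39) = -12.39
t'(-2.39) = 11.95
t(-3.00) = -21.99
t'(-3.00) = 19.75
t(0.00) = -8.28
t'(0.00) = -4.85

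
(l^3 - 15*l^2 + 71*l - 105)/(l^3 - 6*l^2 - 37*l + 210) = (l - 3)/(l + 6)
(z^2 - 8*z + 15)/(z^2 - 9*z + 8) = (z^2 - 8*z + 15)/(z^2 - 9*z + 8)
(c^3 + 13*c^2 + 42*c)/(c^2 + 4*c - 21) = c*(c + 6)/(c - 3)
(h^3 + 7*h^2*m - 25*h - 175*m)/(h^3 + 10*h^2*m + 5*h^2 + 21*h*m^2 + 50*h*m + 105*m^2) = (h - 5)/(h + 3*m)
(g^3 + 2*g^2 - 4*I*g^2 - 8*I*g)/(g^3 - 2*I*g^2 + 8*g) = (g + 2)/(g + 2*I)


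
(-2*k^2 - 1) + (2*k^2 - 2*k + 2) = 1 - 2*k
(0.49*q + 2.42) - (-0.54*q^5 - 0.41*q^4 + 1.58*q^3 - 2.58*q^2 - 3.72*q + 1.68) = 0.54*q^5 + 0.41*q^4 - 1.58*q^3 + 2.58*q^2 + 4.21*q + 0.74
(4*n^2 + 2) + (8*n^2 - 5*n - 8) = 12*n^2 - 5*n - 6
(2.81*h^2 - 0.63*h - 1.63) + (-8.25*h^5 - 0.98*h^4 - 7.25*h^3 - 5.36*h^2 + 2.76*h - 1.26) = -8.25*h^5 - 0.98*h^4 - 7.25*h^3 - 2.55*h^2 + 2.13*h - 2.89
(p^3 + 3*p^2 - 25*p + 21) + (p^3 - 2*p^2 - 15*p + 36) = 2*p^3 + p^2 - 40*p + 57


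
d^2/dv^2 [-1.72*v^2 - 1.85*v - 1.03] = -3.44000000000000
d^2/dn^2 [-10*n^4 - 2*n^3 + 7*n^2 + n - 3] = -120*n^2 - 12*n + 14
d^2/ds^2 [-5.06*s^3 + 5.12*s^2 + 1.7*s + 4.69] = 10.24 - 30.36*s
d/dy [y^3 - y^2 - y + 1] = 3*y^2 - 2*y - 1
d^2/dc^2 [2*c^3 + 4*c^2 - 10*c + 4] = 12*c + 8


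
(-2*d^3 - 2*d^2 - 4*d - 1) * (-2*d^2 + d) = 4*d^5 + 2*d^4 + 6*d^3 - 2*d^2 - d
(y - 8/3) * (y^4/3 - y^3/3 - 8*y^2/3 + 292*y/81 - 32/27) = y^5/3 - 11*y^4/9 - 16*y^3/9 + 868*y^2/81 - 2624*y/243 + 256/81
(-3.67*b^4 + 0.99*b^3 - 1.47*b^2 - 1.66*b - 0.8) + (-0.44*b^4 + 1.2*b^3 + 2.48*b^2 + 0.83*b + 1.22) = -4.11*b^4 + 2.19*b^3 + 1.01*b^2 - 0.83*b + 0.42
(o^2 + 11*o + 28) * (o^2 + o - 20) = o^4 + 12*o^3 + 19*o^2 - 192*o - 560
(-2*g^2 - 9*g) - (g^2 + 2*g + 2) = -3*g^2 - 11*g - 2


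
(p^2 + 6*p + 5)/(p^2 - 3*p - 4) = (p + 5)/(p - 4)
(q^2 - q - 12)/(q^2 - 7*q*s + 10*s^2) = (q^2 - q - 12)/(q^2 - 7*q*s + 10*s^2)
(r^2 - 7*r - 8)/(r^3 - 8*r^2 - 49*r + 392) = (r + 1)/(r^2 - 49)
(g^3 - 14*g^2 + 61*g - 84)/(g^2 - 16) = (g^2 - 10*g + 21)/(g + 4)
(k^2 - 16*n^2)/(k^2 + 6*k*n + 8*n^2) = (k - 4*n)/(k + 2*n)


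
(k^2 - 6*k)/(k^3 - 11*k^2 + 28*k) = (k - 6)/(k^2 - 11*k + 28)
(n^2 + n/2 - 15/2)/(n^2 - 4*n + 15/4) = 2*(n + 3)/(2*n - 3)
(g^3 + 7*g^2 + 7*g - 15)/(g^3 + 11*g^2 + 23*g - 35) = (g + 3)/(g + 7)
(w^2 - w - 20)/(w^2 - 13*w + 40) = (w + 4)/(w - 8)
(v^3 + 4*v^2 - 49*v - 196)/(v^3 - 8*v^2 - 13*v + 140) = (v + 7)/(v - 5)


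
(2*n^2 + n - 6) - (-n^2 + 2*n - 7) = 3*n^2 - n + 1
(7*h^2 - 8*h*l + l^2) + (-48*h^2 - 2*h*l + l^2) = -41*h^2 - 10*h*l + 2*l^2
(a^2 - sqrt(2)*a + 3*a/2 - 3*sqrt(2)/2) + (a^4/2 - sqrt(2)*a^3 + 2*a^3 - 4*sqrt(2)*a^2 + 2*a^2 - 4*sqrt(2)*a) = a^4/2 - sqrt(2)*a^3 + 2*a^3 - 4*sqrt(2)*a^2 + 3*a^2 - 5*sqrt(2)*a + 3*a/2 - 3*sqrt(2)/2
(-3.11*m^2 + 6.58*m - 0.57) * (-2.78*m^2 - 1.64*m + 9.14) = 8.6458*m^4 - 13.192*m^3 - 37.632*m^2 + 61.076*m - 5.2098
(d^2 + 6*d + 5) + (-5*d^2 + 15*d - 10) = -4*d^2 + 21*d - 5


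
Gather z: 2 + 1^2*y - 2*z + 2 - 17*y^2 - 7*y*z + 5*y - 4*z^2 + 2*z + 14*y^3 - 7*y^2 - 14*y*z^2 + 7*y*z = 14*y^3 - 24*y^2 + 6*y + z^2*(-14*y - 4) + 4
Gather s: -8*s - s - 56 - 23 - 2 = -9*s - 81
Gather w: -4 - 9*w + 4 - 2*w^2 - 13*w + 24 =-2*w^2 - 22*w + 24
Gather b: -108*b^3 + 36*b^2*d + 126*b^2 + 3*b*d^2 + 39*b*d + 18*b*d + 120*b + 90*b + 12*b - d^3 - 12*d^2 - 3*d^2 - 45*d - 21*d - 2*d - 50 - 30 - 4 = -108*b^3 + b^2*(36*d + 126) + b*(3*d^2 + 57*d + 222) - d^3 - 15*d^2 - 68*d - 84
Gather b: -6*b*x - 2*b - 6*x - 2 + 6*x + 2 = b*(-6*x - 2)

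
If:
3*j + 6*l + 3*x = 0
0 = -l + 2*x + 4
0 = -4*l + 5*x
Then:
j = 56/3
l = -20/3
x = -16/3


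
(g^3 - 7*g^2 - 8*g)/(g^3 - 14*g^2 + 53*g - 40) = g*(g + 1)/(g^2 - 6*g + 5)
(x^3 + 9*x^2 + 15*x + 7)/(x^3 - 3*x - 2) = (x + 7)/(x - 2)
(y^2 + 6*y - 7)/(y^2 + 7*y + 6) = (y^2 + 6*y - 7)/(y^2 + 7*y + 6)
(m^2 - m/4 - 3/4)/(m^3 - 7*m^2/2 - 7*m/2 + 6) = (4*m + 3)/(2*(2*m^2 - 5*m - 12))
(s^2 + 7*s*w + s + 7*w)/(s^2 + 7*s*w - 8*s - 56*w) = (s + 1)/(s - 8)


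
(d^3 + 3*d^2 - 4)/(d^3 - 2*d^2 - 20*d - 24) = (d - 1)/(d - 6)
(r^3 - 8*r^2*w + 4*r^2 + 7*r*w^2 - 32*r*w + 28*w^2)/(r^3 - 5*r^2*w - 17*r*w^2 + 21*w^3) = (r + 4)/(r + 3*w)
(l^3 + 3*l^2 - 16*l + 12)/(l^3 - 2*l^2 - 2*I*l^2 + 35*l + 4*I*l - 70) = (l^2 + 5*l - 6)/(l^2 - 2*I*l + 35)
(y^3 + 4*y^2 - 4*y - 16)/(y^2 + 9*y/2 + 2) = 2*(y^2 - 4)/(2*y + 1)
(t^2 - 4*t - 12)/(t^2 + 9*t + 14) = (t - 6)/(t + 7)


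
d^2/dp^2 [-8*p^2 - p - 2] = -16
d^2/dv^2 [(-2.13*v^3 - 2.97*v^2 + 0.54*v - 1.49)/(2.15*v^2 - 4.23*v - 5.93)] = (2.8421709430404e-14*v^5 - 2.8421709430404e-14*v^4 - 179.565654*v^3 - 589.093482*v^2 - 326.794212*v - 327.28447)/(9.938375*v^6 - 58.659525*v^5 + 33.17493*v^4 + 247.895343*v^3 - 91.5010860000001*v^2 - 446.242581*v - 208.527857)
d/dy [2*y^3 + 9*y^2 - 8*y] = 6*y^2 + 18*y - 8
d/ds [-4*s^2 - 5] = -8*s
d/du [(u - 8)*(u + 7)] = 2*u - 1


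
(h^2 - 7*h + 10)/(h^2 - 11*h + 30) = (h - 2)/(h - 6)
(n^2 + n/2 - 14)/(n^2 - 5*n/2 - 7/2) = (n + 4)/(n + 1)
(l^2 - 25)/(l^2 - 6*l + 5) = (l + 5)/(l - 1)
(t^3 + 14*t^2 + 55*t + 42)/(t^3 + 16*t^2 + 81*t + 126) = (t + 1)/(t + 3)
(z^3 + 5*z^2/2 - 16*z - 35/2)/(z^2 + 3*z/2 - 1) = (2*z^3 + 5*z^2 - 32*z - 35)/(2*z^2 + 3*z - 2)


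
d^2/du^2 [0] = 0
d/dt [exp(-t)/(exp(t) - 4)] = 2*(2 - exp(t))*exp(-t)/(exp(2*t) - 8*exp(t) + 16)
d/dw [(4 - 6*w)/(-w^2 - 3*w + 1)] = 2*(-3*w^2 + 4*w + 3)/(w^4 + 6*w^3 + 7*w^2 - 6*w + 1)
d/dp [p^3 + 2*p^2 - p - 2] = 3*p^2 + 4*p - 1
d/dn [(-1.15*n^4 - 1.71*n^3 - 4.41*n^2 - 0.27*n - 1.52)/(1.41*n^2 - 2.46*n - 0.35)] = (-3.243*n^5 + 6.0759*n^4 + 10.0232*n^3 + 13.0248*n^2 + 7.3734*n - 3.6447)/(1.9881*n^4 - 6.9372*n^3 + 5.0646*n^2 + 1.722*n + 0.1225)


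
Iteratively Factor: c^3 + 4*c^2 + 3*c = (c + 3)*(c^2 + c) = c*(c + 3)*(c + 1)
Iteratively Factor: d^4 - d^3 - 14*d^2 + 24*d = (d - 2)*(d^3 + d^2 - 12*d) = (d - 2)*(d + 4)*(d^2 - 3*d) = (d - 3)*(d - 2)*(d + 4)*(d)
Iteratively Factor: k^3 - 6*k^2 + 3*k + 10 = (k - 2)*(k^2 - 4*k - 5) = (k - 2)*(k + 1)*(k - 5)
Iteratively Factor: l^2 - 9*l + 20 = (l - 5)*(l - 4)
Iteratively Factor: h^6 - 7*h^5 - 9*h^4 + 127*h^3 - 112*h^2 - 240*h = (h)*(h^5 - 7*h^4 - 9*h^3 + 127*h^2 - 112*h - 240) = h*(h - 4)*(h^4 - 3*h^3 - 21*h^2 + 43*h + 60) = h*(h - 4)*(h - 3)*(h^3 - 21*h - 20) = h*(h - 5)*(h - 4)*(h - 3)*(h^2 + 5*h + 4) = h*(h - 5)*(h - 4)*(h - 3)*(h + 1)*(h + 4)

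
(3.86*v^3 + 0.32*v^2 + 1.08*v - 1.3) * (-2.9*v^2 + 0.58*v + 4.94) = -11.194*v^5 + 1.3108*v^4 + 16.122*v^3 + 5.9772*v^2 + 4.5812*v - 6.422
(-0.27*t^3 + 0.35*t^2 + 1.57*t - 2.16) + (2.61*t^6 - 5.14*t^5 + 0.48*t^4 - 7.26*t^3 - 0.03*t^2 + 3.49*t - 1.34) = 2.61*t^6 - 5.14*t^5 + 0.48*t^4 - 7.53*t^3 + 0.32*t^2 + 5.06*t - 3.5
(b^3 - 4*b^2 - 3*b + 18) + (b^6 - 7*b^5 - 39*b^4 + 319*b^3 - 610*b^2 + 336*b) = b^6 - 7*b^5 - 39*b^4 + 320*b^3 - 614*b^2 + 333*b + 18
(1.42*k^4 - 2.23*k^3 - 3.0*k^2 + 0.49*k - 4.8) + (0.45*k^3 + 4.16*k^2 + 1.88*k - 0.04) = 1.42*k^4 - 1.78*k^3 + 1.16*k^2 + 2.37*k - 4.84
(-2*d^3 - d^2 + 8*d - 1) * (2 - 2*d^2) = 4*d^5 + 2*d^4 - 20*d^3 + 16*d - 2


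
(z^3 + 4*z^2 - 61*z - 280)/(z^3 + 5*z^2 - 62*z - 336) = (z + 5)/(z + 6)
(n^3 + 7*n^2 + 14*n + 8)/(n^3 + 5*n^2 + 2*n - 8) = (n + 1)/(n - 1)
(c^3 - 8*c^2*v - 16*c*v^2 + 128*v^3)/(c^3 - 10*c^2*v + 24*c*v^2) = (-c^2 + 4*c*v + 32*v^2)/(c*(-c + 6*v))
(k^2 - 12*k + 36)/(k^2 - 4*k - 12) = (k - 6)/(k + 2)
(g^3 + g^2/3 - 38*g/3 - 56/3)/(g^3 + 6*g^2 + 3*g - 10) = (3*g^2 - 5*g - 28)/(3*(g^2 + 4*g - 5))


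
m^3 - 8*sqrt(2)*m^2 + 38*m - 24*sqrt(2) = (m - 4*sqrt(2))*(m - 3*sqrt(2))*(m - sqrt(2))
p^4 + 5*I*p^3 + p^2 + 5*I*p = p*(p - I)*(p + I)*(p + 5*I)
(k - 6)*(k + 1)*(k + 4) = k^3 - k^2 - 26*k - 24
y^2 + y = y*(y + 1)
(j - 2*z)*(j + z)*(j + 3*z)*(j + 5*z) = j^4 + 7*j^3*z + 5*j^2*z^2 - 31*j*z^3 - 30*z^4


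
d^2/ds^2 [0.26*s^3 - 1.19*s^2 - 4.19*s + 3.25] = 1.56*s - 2.38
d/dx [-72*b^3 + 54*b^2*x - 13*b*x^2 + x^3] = 54*b^2 - 26*b*x + 3*x^2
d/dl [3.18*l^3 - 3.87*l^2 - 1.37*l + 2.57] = 9.54*l^2 - 7.74*l - 1.37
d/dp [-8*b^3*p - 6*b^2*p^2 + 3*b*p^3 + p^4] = -8*b^3 - 12*b^2*p + 9*b*p^2 + 4*p^3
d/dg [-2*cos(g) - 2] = 2*sin(g)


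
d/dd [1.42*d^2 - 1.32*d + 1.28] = 2.84*d - 1.32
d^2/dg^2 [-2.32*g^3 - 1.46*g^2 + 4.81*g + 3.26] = -13.92*g - 2.92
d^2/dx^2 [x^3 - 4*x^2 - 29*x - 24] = 6*x - 8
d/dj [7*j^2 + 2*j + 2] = 14*j + 2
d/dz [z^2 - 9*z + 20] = 2*z - 9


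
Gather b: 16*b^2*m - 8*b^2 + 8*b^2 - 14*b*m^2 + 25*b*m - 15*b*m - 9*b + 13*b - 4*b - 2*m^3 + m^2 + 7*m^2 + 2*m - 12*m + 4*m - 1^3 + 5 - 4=16*b^2*m + b*(-14*m^2 + 10*m) - 2*m^3 + 8*m^2 - 6*m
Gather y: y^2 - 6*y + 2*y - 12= y^2 - 4*y - 12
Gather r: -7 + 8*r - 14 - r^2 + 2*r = -r^2 + 10*r - 21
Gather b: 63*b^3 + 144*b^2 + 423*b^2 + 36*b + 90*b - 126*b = 63*b^3 + 567*b^2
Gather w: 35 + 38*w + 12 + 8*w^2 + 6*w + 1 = 8*w^2 + 44*w + 48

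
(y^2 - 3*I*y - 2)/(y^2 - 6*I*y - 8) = (y - I)/(y - 4*I)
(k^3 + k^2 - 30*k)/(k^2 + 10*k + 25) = k*(k^2 + k - 30)/(k^2 + 10*k + 25)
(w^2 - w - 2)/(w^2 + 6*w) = (w^2 - w - 2)/(w*(w + 6))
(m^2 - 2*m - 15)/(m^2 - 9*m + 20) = (m + 3)/(m - 4)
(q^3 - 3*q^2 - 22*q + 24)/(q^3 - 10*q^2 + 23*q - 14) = (q^2 - 2*q - 24)/(q^2 - 9*q + 14)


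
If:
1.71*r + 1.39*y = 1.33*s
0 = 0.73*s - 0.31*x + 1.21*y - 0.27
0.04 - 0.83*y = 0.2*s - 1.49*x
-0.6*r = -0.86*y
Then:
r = 0.12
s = 0.25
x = 0.05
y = 0.09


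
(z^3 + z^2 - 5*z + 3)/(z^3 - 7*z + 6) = (z - 1)/(z - 2)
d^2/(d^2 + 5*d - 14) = d^2/(d^2 + 5*d - 14)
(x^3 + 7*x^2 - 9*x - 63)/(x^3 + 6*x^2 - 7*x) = (x^2 - 9)/(x*(x - 1))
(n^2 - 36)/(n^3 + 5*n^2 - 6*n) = (n - 6)/(n*(n - 1))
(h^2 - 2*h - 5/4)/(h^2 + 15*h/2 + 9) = (4*h^2 - 8*h - 5)/(2*(2*h^2 + 15*h + 18))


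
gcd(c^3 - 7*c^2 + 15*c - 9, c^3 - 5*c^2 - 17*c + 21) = c - 1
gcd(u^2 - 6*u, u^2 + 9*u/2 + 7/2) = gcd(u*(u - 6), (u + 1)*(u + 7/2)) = 1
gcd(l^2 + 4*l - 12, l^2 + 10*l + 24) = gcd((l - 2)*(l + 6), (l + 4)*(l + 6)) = l + 6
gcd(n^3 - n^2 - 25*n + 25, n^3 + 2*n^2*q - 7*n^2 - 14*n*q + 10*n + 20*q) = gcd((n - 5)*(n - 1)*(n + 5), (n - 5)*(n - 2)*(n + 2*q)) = n - 5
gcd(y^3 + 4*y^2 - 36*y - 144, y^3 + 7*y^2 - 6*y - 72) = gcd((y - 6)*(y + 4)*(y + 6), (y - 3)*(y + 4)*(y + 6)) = y^2 + 10*y + 24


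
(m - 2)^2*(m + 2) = m^3 - 2*m^2 - 4*m + 8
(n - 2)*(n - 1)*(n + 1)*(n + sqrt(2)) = n^4 - 2*n^3 + sqrt(2)*n^3 - 2*sqrt(2)*n^2 - n^2 - sqrt(2)*n + 2*n + 2*sqrt(2)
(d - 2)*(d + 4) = d^2 + 2*d - 8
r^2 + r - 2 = (r - 1)*(r + 2)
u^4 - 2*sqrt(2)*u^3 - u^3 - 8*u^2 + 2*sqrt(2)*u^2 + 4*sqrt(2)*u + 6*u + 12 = (u - 2)*(u + 1)*(u - 3*sqrt(2))*(u + sqrt(2))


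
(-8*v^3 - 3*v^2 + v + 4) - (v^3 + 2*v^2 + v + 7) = -9*v^3 - 5*v^2 - 3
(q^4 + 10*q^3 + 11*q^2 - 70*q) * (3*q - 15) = 3*q^5 + 15*q^4 - 117*q^3 - 375*q^2 + 1050*q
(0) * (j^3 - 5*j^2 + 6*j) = 0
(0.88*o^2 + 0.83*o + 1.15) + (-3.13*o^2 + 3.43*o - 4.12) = -2.25*o^2 + 4.26*o - 2.97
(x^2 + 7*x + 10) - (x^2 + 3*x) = 4*x + 10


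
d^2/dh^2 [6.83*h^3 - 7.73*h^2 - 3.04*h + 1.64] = 40.98*h - 15.46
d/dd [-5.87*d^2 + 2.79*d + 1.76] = 2.79 - 11.74*d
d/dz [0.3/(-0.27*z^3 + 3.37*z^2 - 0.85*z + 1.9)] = (0.243*z^2 - 2.022*z + 0.255)/(0.27*z^3 - 3.37*z^2 + 0.85*z - 1.9)^2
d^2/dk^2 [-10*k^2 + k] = -20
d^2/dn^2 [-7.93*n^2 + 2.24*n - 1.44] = -15.8600000000000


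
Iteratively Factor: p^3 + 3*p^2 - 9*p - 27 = (p + 3)*(p^2 - 9) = (p - 3)*(p + 3)*(p + 3)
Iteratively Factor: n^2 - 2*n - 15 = (n + 3)*(n - 5)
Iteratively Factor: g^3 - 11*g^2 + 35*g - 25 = (g - 1)*(g^2 - 10*g + 25) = (g - 5)*(g - 1)*(g - 5)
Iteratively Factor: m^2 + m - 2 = (m + 2)*(m - 1)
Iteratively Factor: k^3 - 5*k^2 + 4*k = (k - 1)*(k^2 - 4*k) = (k - 4)*(k - 1)*(k)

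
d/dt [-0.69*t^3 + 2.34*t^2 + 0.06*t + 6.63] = -2.07*t^2 + 4.68*t + 0.06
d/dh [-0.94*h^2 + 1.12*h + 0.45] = 1.12 - 1.88*h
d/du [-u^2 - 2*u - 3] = -2*u - 2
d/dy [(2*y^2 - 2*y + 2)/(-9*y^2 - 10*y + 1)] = 2*(-19*y^2 + 20*y + 9)/(81*y^4 + 180*y^3 + 82*y^2 - 20*y + 1)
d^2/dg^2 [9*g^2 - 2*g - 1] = 18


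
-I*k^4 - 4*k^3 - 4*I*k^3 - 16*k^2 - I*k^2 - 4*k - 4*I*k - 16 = (k + 4)*(k - 4*I)*(k - I)*(-I*k + 1)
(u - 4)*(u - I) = u^2 - 4*u - I*u + 4*I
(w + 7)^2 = w^2 + 14*w + 49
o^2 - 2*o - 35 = (o - 7)*(o + 5)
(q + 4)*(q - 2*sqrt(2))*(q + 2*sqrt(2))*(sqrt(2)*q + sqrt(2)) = sqrt(2)*q^4 + 5*sqrt(2)*q^3 - 4*sqrt(2)*q^2 - 40*sqrt(2)*q - 32*sqrt(2)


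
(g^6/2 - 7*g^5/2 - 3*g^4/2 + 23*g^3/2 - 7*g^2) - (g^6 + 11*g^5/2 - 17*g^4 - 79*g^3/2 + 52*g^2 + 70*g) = -g^6/2 - 9*g^5 + 31*g^4/2 + 51*g^3 - 59*g^2 - 70*g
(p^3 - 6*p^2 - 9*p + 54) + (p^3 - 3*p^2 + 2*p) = 2*p^3 - 9*p^2 - 7*p + 54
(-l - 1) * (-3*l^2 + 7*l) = 3*l^3 - 4*l^2 - 7*l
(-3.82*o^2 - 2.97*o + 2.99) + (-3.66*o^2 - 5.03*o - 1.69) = -7.48*o^2 - 8.0*o + 1.3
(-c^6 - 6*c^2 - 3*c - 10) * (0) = 0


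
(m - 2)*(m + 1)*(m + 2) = m^3 + m^2 - 4*m - 4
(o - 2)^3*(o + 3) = o^4 - 3*o^3 - 6*o^2 + 28*o - 24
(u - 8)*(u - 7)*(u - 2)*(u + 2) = u^4 - 15*u^3 + 52*u^2 + 60*u - 224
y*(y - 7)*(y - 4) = y^3 - 11*y^2 + 28*y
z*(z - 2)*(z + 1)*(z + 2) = z^4 + z^3 - 4*z^2 - 4*z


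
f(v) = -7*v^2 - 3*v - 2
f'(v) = -14*v - 3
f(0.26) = -3.25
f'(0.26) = -6.64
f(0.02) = -2.06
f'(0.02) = -3.28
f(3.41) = -93.63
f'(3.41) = -50.74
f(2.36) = -48.07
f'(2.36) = -36.04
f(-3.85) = -94.21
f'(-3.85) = 50.90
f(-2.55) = -39.87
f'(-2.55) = 32.70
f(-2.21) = -29.56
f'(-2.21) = 27.94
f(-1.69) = -16.92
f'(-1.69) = 20.66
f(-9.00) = -542.00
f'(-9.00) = 123.00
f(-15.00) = -1532.00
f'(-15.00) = 207.00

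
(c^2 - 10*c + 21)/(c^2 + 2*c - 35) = (c^2 - 10*c + 21)/(c^2 + 2*c - 35)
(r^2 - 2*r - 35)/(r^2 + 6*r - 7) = (r^2 - 2*r - 35)/(r^2 + 6*r - 7)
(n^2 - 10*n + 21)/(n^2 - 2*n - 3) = (n - 7)/(n + 1)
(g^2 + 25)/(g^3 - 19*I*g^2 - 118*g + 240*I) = (g + 5*I)/(g^2 - 14*I*g - 48)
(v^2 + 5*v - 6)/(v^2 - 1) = (v + 6)/(v + 1)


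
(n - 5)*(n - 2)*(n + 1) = n^3 - 6*n^2 + 3*n + 10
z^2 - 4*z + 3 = (z - 3)*(z - 1)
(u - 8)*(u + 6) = u^2 - 2*u - 48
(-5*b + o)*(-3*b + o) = 15*b^2 - 8*b*o + o^2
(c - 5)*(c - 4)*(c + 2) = c^3 - 7*c^2 + 2*c + 40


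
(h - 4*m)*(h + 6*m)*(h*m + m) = h^3*m + 2*h^2*m^2 + h^2*m - 24*h*m^3 + 2*h*m^2 - 24*m^3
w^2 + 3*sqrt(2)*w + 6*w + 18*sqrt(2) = (w + 6)*(w + 3*sqrt(2))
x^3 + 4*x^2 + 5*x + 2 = (x + 1)^2*(x + 2)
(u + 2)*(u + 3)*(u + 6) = u^3 + 11*u^2 + 36*u + 36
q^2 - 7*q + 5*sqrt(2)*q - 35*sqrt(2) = (q - 7)*(q + 5*sqrt(2))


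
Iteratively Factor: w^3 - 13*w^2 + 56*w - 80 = (w - 4)*(w^2 - 9*w + 20) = (w - 4)^2*(w - 5)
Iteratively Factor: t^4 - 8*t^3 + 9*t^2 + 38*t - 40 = (t - 1)*(t^3 - 7*t^2 + 2*t + 40) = (t - 5)*(t - 1)*(t^2 - 2*t - 8) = (t - 5)*(t - 4)*(t - 1)*(t + 2)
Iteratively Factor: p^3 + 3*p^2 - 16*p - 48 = (p + 3)*(p^2 - 16) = (p - 4)*(p + 3)*(p + 4)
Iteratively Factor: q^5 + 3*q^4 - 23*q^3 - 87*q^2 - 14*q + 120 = (q - 1)*(q^4 + 4*q^3 - 19*q^2 - 106*q - 120) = (q - 5)*(q - 1)*(q^3 + 9*q^2 + 26*q + 24) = (q - 5)*(q - 1)*(q + 2)*(q^2 + 7*q + 12) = (q - 5)*(q - 1)*(q + 2)*(q + 3)*(q + 4)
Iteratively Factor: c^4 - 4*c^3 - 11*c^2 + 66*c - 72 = (c - 2)*(c^3 - 2*c^2 - 15*c + 36) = (c - 3)*(c - 2)*(c^2 + c - 12) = (c - 3)^2*(c - 2)*(c + 4)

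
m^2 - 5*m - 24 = (m - 8)*(m + 3)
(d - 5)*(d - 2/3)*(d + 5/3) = d^3 - 4*d^2 - 55*d/9 + 50/9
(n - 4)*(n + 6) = n^2 + 2*n - 24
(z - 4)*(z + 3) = z^2 - z - 12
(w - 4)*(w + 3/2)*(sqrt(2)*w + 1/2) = sqrt(2)*w^3 - 5*sqrt(2)*w^2/2 + w^2/2 - 6*sqrt(2)*w - 5*w/4 - 3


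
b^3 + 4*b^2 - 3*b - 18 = (b - 2)*(b + 3)^2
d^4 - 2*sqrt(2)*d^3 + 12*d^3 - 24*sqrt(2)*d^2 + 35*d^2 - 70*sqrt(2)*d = d*(d + 5)*(d + 7)*(d - 2*sqrt(2))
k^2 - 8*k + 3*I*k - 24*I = (k - 8)*(k + 3*I)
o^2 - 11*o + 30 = (o - 6)*(o - 5)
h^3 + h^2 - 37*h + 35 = (h - 5)*(h - 1)*(h + 7)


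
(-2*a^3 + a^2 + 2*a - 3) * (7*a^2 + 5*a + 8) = -14*a^5 - 3*a^4 + 3*a^3 - 3*a^2 + a - 24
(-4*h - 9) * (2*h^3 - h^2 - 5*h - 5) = -8*h^4 - 14*h^3 + 29*h^2 + 65*h + 45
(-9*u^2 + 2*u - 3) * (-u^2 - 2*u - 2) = 9*u^4 + 16*u^3 + 17*u^2 + 2*u + 6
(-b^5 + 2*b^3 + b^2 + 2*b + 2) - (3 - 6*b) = -b^5 + 2*b^3 + b^2 + 8*b - 1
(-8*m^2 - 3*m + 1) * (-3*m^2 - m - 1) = 24*m^4 + 17*m^3 + 8*m^2 + 2*m - 1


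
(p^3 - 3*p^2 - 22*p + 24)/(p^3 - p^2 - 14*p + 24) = (p^2 - 7*p + 6)/(p^2 - 5*p + 6)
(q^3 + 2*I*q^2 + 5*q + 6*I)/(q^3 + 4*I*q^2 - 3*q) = (q - 2*I)/q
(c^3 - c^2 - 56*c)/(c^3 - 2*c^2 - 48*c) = (c + 7)/(c + 6)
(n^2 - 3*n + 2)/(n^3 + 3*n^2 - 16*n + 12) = 1/(n + 6)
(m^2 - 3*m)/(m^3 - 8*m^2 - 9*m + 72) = m/(m^2 - 5*m - 24)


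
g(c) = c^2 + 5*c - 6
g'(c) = 2*c + 5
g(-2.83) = -12.14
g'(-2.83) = -0.66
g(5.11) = 45.66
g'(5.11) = 15.22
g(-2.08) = -12.07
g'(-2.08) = 0.84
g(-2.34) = -12.22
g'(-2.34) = 0.32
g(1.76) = 5.90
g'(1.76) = 8.52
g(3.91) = 28.84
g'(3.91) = 12.82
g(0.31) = -4.35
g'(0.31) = 5.62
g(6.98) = 77.62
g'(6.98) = 18.96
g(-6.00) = 0.00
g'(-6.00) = -7.00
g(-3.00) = -12.00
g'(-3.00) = -1.00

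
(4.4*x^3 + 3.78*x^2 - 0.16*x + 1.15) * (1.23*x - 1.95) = 5.412*x^4 - 3.9306*x^3 - 7.5678*x^2 + 1.7265*x - 2.2425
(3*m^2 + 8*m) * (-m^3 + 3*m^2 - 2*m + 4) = -3*m^5 + m^4 + 18*m^3 - 4*m^2 + 32*m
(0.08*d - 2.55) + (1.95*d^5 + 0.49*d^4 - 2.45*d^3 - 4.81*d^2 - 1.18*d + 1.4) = 1.95*d^5 + 0.49*d^4 - 2.45*d^3 - 4.81*d^2 - 1.1*d - 1.15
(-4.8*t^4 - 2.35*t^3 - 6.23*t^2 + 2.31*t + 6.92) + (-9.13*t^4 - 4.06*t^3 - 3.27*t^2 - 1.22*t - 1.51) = -13.93*t^4 - 6.41*t^3 - 9.5*t^2 + 1.09*t + 5.41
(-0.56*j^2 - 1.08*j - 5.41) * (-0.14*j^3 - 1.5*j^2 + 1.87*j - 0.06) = 0.0784*j^5 + 0.9912*j^4 + 1.3302*j^3 + 6.129*j^2 - 10.0519*j + 0.3246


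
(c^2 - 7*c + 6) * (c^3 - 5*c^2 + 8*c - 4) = c^5 - 12*c^4 + 49*c^3 - 90*c^2 + 76*c - 24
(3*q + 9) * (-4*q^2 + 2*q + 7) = -12*q^3 - 30*q^2 + 39*q + 63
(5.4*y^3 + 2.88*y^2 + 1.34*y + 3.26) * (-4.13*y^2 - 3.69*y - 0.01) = -22.302*y^5 - 31.8204*y^4 - 16.2154*y^3 - 18.4372*y^2 - 12.0428*y - 0.0326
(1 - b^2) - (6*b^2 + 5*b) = -7*b^2 - 5*b + 1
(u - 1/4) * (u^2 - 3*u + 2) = u^3 - 13*u^2/4 + 11*u/4 - 1/2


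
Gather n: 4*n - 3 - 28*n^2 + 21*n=-28*n^2 + 25*n - 3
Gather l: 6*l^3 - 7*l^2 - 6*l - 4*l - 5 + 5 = 6*l^3 - 7*l^2 - 10*l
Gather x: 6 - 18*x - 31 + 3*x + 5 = -15*x - 20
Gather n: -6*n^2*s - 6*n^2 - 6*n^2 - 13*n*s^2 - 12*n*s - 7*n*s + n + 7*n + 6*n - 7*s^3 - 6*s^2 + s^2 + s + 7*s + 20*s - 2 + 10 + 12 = n^2*(-6*s - 12) + n*(-13*s^2 - 19*s + 14) - 7*s^3 - 5*s^2 + 28*s + 20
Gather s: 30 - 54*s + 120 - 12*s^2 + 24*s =-12*s^2 - 30*s + 150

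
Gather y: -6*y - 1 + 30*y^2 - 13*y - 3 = 30*y^2 - 19*y - 4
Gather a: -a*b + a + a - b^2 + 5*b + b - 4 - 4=a*(2 - b) - b^2 + 6*b - 8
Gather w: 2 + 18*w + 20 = 18*w + 22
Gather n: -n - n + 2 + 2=4 - 2*n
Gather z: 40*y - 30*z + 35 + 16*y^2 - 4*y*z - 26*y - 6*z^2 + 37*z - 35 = 16*y^2 + 14*y - 6*z^2 + z*(7 - 4*y)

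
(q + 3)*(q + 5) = q^2 + 8*q + 15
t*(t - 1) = t^2 - t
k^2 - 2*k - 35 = (k - 7)*(k + 5)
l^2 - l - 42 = (l - 7)*(l + 6)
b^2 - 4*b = b*(b - 4)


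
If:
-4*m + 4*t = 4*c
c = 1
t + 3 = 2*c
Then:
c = 1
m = -2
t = -1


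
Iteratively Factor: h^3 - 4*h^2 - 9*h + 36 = (h + 3)*(h^2 - 7*h + 12) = (h - 4)*(h + 3)*(h - 3)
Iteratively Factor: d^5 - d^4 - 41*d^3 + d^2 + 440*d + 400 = (d - 5)*(d^4 + 4*d^3 - 21*d^2 - 104*d - 80) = (d - 5)*(d + 1)*(d^3 + 3*d^2 - 24*d - 80) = (d - 5)*(d + 1)*(d + 4)*(d^2 - d - 20) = (d - 5)^2*(d + 1)*(d + 4)*(d + 4)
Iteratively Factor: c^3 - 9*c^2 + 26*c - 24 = (c - 4)*(c^2 - 5*c + 6) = (c - 4)*(c - 3)*(c - 2)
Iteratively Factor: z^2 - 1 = (z + 1)*(z - 1)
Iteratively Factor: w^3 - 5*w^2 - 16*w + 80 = (w + 4)*(w^2 - 9*w + 20) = (w - 5)*(w + 4)*(w - 4)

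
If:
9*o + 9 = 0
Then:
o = -1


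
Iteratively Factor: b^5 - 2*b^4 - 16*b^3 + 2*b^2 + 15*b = (b - 5)*(b^4 + 3*b^3 - b^2 - 3*b) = (b - 5)*(b - 1)*(b^3 + 4*b^2 + 3*b) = b*(b - 5)*(b - 1)*(b^2 + 4*b + 3) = b*(b - 5)*(b - 1)*(b + 3)*(b + 1)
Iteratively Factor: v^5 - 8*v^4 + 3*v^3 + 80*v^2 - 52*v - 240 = (v + 2)*(v^4 - 10*v^3 + 23*v^2 + 34*v - 120) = (v - 3)*(v + 2)*(v^3 - 7*v^2 + 2*v + 40) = (v - 3)*(v + 2)^2*(v^2 - 9*v + 20) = (v - 5)*(v - 3)*(v + 2)^2*(v - 4)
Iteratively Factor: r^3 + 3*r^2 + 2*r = (r + 2)*(r^2 + r) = r*(r + 2)*(r + 1)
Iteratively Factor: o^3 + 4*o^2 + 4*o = (o + 2)*(o^2 + 2*o) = (o + 2)^2*(o)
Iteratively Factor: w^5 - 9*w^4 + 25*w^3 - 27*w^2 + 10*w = (w)*(w^4 - 9*w^3 + 25*w^2 - 27*w + 10) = w*(w - 1)*(w^3 - 8*w^2 + 17*w - 10) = w*(w - 5)*(w - 1)*(w^2 - 3*w + 2) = w*(w - 5)*(w - 2)*(w - 1)*(w - 1)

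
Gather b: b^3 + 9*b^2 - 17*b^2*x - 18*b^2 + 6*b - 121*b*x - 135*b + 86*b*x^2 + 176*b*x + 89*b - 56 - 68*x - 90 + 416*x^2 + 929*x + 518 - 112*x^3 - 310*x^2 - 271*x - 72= b^3 + b^2*(-17*x - 9) + b*(86*x^2 + 55*x - 40) - 112*x^3 + 106*x^2 + 590*x + 300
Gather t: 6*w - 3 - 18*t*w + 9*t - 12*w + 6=t*(9 - 18*w) - 6*w + 3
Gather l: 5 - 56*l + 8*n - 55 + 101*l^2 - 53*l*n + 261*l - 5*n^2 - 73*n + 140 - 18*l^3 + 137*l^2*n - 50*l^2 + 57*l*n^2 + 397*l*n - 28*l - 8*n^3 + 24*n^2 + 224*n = -18*l^3 + l^2*(137*n + 51) + l*(57*n^2 + 344*n + 177) - 8*n^3 + 19*n^2 + 159*n + 90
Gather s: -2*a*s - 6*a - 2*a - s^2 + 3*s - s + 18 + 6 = -8*a - s^2 + s*(2 - 2*a) + 24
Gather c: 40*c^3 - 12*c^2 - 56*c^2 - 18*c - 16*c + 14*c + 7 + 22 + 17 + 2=40*c^3 - 68*c^2 - 20*c + 48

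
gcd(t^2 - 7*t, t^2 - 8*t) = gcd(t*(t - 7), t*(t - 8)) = t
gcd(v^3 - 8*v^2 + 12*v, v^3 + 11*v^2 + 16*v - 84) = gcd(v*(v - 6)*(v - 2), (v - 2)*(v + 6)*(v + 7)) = v - 2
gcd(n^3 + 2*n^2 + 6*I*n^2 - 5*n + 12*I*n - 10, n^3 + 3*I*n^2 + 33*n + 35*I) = n + I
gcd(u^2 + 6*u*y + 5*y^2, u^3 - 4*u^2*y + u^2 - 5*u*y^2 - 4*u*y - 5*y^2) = u + y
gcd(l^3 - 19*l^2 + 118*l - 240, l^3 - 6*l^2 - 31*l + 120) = l - 8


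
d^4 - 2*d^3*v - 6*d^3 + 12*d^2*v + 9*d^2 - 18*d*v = d*(d - 3)^2*(d - 2*v)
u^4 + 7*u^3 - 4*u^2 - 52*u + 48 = (u - 2)*(u - 1)*(u + 4)*(u + 6)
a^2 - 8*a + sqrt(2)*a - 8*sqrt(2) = (a - 8)*(a + sqrt(2))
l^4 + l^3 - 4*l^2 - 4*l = l*(l - 2)*(l + 1)*(l + 2)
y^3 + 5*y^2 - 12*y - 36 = (y - 3)*(y + 2)*(y + 6)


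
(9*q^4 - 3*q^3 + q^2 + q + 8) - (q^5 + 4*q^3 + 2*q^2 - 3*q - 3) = -q^5 + 9*q^4 - 7*q^3 - q^2 + 4*q + 11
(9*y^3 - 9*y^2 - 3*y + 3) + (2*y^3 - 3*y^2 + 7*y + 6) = 11*y^3 - 12*y^2 + 4*y + 9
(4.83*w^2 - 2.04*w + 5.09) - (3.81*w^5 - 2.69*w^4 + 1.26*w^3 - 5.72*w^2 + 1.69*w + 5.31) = -3.81*w^5 + 2.69*w^4 - 1.26*w^3 + 10.55*w^2 - 3.73*w - 0.22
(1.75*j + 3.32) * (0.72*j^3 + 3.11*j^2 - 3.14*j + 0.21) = 1.26*j^4 + 7.8329*j^3 + 4.8302*j^2 - 10.0573*j + 0.6972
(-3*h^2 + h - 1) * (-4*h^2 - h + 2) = 12*h^4 - h^3 - 3*h^2 + 3*h - 2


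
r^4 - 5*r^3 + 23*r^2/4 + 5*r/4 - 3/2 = (r - 3)*(r - 2)*(r - 1/2)*(r + 1/2)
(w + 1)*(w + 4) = w^2 + 5*w + 4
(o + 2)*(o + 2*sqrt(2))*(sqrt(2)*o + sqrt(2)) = sqrt(2)*o^3 + 4*o^2 + 3*sqrt(2)*o^2 + 2*sqrt(2)*o + 12*o + 8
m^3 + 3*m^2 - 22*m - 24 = (m - 4)*(m + 1)*(m + 6)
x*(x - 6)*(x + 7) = x^3 + x^2 - 42*x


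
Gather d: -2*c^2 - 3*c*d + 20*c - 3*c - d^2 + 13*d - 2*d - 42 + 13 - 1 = -2*c^2 + 17*c - d^2 + d*(11 - 3*c) - 30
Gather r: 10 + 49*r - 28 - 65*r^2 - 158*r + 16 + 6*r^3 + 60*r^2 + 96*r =6*r^3 - 5*r^2 - 13*r - 2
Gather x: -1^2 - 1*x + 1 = -x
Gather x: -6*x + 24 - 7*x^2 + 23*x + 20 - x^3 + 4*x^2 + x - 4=-x^3 - 3*x^2 + 18*x + 40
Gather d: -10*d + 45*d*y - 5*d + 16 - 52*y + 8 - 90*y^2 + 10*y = d*(45*y - 15) - 90*y^2 - 42*y + 24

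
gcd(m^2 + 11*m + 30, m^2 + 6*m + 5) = m + 5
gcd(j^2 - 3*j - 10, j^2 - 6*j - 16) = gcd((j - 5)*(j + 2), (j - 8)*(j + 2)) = j + 2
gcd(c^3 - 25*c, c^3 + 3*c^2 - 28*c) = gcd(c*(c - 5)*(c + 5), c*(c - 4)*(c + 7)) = c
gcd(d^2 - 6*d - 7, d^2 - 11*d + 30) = 1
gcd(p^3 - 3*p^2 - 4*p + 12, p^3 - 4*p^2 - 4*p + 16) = p^2 - 4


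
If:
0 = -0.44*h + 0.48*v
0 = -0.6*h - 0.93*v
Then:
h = 0.00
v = 0.00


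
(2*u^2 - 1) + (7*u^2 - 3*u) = 9*u^2 - 3*u - 1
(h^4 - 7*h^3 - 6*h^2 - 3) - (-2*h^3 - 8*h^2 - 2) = h^4 - 5*h^3 + 2*h^2 - 1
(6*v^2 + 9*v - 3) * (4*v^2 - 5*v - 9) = 24*v^4 + 6*v^3 - 111*v^2 - 66*v + 27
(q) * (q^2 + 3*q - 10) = q^3 + 3*q^2 - 10*q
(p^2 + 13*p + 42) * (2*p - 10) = 2*p^3 + 16*p^2 - 46*p - 420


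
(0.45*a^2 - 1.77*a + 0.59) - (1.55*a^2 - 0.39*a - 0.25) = -1.1*a^2 - 1.38*a + 0.84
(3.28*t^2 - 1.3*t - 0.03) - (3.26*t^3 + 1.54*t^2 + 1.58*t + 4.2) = -3.26*t^3 + 1.74*t^2 - 2.88*t - 4.23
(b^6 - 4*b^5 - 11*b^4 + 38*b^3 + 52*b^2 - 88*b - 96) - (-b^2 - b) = b^6 - 4*b^5 - 11*b^4 + 38*b^3 + 53*b^2 - 87*b - 96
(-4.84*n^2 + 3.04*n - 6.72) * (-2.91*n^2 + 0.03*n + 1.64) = 14.0844*n^4 - 8.9916*n^3 + 11.7088*n^2 + 4.784*n - 11.0208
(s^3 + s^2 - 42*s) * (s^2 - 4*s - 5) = s^5 - 3*s^4 - 51*s^3 + 163*s^2 + 210*s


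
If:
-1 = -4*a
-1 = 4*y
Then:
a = 1/4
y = -1/4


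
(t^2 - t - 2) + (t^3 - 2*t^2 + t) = t^3 - t^2 - 2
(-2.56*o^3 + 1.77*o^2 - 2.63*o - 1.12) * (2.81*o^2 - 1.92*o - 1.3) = -7.1936*o^5 + 9.8889*o^4 - 7.4607*o^3 - 0.3986*o^2 + 5.5694*o + 1.456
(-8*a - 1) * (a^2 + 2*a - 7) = -8*a^3 - 17*a^2 + 54*a + 7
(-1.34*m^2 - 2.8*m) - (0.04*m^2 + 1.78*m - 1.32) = -1.38*m^2 - 4.58*m + 1.32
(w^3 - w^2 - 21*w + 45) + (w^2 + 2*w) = w^3 - 19*w + 45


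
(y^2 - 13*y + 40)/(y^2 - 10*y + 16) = (y - 5)/(y - 2)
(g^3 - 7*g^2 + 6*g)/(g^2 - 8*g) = (g^2 - 7*g + 6)/(g - 8)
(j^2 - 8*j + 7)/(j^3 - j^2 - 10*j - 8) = (-j^2 + 8*j - 7)/(-j^3 + j^2 + 10*j + 8)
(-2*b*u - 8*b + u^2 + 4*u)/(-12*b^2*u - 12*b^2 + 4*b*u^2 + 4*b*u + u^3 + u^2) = (u + 4)/(6*b*u + 6*b + u^2 + u)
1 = 1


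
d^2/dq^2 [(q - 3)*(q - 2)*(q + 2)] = 6*q - 6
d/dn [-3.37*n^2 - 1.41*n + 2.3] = -6.74*n - 1.41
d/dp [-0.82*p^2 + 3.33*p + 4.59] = 3.33 - 1.64*p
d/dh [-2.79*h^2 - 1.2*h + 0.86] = -5.58*h - 1.2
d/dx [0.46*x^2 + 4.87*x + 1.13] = 0.92*x + 4.87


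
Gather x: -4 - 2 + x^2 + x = x^2 + x - 6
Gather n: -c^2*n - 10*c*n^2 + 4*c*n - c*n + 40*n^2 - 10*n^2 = n^2*(30 - 10*c) + n*(-c^2 + 3*c)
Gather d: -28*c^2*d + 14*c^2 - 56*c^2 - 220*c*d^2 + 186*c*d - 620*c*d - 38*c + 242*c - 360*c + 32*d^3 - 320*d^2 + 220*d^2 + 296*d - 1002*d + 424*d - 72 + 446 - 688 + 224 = -42*c^2 - 156*c + 32*d^3 + d^2*(-220*c - 100) + d*(-28*c^2 - 434*c - 282) - 90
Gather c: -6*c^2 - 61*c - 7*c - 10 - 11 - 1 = -6*c^2 - 68*c - 22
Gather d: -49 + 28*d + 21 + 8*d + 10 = 36*d - 18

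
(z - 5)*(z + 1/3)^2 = z^3 - 13*z^2/3 - 29*z/9 - 5/9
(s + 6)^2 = s^2 + 12*s + 36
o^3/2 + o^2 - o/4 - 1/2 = (o/2 + 1)*(o - sqrt(2)/2)*(o + sqrt(2)/2)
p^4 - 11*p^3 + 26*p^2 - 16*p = p*(p - 8)*(p - 2)*(p - 1)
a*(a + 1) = a^2 + a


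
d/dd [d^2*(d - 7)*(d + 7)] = 4*d^3 - 98*d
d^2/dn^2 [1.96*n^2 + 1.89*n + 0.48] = 3.92000000000000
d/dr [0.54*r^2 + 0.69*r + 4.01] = 1.08*r + 0.69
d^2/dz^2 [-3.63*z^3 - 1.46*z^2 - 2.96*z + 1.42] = -21.78*z - 2.92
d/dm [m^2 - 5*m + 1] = 2*m - 5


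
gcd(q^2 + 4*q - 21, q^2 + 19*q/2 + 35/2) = q + 7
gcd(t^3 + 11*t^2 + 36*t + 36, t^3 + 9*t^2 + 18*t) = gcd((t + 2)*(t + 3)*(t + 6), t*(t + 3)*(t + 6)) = t^2 + 9*t + 18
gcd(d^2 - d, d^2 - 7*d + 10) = 1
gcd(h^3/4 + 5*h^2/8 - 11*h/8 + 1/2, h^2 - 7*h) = 1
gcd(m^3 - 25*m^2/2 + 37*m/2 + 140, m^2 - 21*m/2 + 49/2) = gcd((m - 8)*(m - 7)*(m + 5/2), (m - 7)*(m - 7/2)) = m - 7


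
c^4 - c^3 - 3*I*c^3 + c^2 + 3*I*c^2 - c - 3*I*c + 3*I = (c - 1)*(c - 3*I)*(c - I)*(c + I)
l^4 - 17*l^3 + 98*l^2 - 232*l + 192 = (l - 8)*(l - 4)*(l - 3)*(l - 2)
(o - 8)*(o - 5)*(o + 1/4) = o^3 - 51*o^2/4 + 147*o/4 + 10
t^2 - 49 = (t - 7)*(t + 7)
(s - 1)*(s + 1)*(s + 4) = s^3 + 4*s^2 - s - 4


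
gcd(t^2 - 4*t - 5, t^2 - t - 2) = t + 1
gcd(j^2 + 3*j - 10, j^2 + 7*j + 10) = j + 5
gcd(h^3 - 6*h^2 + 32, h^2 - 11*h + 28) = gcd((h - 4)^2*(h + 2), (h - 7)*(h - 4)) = h - 4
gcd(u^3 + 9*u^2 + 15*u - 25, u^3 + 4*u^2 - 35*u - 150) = u^2 + 10*u + 25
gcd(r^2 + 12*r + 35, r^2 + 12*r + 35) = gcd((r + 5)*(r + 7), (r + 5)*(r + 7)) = r^2 + 12*r + 35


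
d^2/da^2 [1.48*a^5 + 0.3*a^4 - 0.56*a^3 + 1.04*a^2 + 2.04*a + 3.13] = 29.6*a^3 + 3.6*a^2 - 3.36*a + 2.08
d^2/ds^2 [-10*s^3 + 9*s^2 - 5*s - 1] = 18 - 60*s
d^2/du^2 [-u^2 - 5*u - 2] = -2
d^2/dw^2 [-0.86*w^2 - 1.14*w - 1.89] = -1.72000000000000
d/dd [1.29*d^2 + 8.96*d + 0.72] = 2.58*d + 8.96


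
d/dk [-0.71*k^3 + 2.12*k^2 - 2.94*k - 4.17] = -2.13*k^2 + 4.24*k - 2.94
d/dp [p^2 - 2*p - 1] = 2*p - 2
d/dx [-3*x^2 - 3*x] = -6*x - 3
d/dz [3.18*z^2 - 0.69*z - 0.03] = 6.36*z - 0.69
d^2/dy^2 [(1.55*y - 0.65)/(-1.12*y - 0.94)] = (4.44089209850063e-16*y + 4.8944)/(1.12*y + 0.94)^3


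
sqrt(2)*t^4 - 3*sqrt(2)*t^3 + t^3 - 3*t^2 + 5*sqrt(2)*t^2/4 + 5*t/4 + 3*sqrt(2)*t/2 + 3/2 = (t - 2)*(t - 3/2)*(t + sqrt(2)/2)*(sqrt(2)*t + sqrt(2)/2)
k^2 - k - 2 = (k - 2)*(k + 1)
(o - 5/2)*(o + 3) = o^2 + o/2 - 15/2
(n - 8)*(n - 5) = n^2 - 13*n + 40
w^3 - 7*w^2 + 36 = (w - 6)*(w - 3)*(w + 2)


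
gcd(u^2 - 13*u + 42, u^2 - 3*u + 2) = 1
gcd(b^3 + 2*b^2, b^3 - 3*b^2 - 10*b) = b^2 + 2*b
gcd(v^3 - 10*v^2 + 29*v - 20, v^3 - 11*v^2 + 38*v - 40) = v^2 - 9*v + 20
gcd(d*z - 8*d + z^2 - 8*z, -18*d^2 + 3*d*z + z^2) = 1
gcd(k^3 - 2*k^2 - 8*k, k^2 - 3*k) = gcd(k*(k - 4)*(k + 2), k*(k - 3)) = k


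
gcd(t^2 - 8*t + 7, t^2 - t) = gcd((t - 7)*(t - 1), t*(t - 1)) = t - 1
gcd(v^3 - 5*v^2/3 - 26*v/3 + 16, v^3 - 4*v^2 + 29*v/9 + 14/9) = v - 2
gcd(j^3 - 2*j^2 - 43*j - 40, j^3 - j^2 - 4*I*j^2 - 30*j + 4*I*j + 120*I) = j + 5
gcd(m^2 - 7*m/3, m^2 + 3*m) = m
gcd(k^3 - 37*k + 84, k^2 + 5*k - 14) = k + 7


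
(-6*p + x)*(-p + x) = 6*p^2 - 7*p*x + x^2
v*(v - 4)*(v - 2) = v^3 - 6*v^2 + 8*v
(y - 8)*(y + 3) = y^2 - 5*y - 24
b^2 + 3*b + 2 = (b + 1)*(b + 2)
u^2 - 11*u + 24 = (u - 8)*(u - 3)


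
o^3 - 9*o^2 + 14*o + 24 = (o - 6)*(o - 4)*(o + 1)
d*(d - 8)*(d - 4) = d^3 - 12*d^2 + 32*d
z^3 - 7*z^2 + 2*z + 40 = (z - 5)*(z - 4)*(z + 2)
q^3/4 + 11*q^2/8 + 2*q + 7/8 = (q/4 + 1/4)*(q + 1)*(q + 7/2)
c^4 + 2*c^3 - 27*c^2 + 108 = (c - 3)^2*(c + 2)*(c + 6)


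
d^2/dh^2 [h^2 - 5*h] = 2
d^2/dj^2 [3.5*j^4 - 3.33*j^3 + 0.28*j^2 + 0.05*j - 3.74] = 42.0*j^2 - 19.98*j + 0.56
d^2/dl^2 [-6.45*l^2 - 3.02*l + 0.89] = -12.9000000000000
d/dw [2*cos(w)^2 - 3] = -2*sin(2*w)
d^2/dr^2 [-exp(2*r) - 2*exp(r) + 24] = (-4*exp(r) - 2)*exp(r)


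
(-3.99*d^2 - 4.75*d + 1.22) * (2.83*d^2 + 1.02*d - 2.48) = -11.2917*d^4 - 17.5123*d^3 + 8.5028*d^2 + 13.0244*d - 3.0256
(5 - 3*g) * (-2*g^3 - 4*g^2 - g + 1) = 6*g^4 + 2*g^3 - 17*g^2 - 8*g + 5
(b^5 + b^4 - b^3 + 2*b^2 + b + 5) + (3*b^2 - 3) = b^5 + b^4 - b^3 + 5*b^2 + b + 2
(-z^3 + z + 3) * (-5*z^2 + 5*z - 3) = 5*z^5 - 5*z^4 - 2*z^3 - 10*z^2 + 12*z - 9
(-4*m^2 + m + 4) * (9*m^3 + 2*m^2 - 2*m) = -36*m^5 + m^4 + 46*m^3 + 6*m^2 - 8*m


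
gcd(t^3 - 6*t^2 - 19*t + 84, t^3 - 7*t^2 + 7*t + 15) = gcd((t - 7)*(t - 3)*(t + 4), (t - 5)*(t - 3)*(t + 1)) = t - 3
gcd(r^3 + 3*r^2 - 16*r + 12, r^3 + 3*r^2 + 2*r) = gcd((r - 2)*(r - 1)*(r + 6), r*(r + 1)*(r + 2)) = 1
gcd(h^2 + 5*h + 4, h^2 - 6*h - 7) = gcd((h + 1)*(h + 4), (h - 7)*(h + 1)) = h + 1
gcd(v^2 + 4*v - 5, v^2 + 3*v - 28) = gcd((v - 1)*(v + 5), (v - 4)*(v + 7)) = 1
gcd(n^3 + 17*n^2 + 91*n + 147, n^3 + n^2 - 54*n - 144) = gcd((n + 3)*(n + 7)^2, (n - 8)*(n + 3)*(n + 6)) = n + 3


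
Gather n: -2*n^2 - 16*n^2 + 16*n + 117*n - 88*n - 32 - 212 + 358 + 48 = -18*n^2 + 45*n + 162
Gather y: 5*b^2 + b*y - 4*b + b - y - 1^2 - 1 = 5*b^2 - 3*b + y*(b - 1) - 2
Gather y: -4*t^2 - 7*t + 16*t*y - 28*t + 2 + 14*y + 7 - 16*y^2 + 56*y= -4*t^2 - 35*t - 16*y^2 + y*(16*t + 70) + 9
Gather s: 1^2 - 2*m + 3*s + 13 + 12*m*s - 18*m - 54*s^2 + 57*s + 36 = -20*m - 54*s^2 + s*(12*m + 60) + 50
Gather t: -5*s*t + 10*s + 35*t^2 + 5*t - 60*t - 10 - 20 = 10*s + 35*t^2 + t*(-5*s - 55) - 30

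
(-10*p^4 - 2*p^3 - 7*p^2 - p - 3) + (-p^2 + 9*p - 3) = -10*p^4 - 2*p^3 - 8*p^2 + 8*p - 6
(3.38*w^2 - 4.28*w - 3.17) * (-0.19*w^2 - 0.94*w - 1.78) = -0.6422*w^4 - 2.364*w^3 - 1.3909*w^2 + 10.5982*w + 5.6426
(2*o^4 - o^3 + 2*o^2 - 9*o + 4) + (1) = 2*o^4 - o^3 + 2*o^2 - 9*o + 5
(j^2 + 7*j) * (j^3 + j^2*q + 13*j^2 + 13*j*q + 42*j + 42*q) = j^5 + j^4*q + 20*j^4 + 20*j^3*q + 133*j^3 + 133*j^2*q + 294*j^2 + 294*j*q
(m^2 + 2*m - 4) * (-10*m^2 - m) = -10*m^4 - 21*m^3 + 38*m^2 + 4*m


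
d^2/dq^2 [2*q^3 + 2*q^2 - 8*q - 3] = 12*q + 4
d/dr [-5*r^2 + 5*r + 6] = 5 - 10*r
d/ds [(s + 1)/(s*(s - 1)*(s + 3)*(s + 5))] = (-3*s^4 - 18*s^3 - 28*s^2 - 14*s + 15)/(s^2*(s^6 + 14*s^5 + 63*s^4 + 68*s^3 - 161*s^2 - 210*s + 225))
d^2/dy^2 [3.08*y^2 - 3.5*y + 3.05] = 6.16000000000000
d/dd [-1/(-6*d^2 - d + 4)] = (-12*d - 1)/(6*d^2 + d - 4)^2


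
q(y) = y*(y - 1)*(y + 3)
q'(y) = y*(y - 1) + y*(y + 3) + (y - 1)*(y + 3) = 3*y^2 + 4*y - 3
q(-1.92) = 6.05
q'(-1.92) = 0.38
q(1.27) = 1.46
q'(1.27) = 6.92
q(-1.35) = 5.23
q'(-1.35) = -2.93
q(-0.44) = 1.62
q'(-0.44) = -4.18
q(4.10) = 90.24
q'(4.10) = 63.83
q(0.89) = -0.38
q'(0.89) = 2.94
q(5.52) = 212.58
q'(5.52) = 110.49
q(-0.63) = 2.43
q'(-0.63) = -4.33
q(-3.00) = 0.00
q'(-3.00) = 12.00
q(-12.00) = -1404.00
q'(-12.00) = 381.00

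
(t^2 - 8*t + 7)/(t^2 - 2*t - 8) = (-t^2 + 8*t - 7)/(-t^2 + 2*t + 8)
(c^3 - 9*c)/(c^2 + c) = (c^2 - 9)/(c + 1)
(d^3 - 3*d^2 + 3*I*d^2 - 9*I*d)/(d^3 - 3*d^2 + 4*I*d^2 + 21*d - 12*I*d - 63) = d*(d + 3*I)/(d^2 + 4*I*d + 21)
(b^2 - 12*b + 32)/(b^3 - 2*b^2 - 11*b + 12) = (b - 8)/(b^2 + 2*b - 3)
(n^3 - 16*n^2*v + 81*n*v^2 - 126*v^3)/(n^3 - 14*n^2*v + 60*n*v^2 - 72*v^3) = (n^2 - 10*n*v + 21*v^2)/(n^2 - 8*n*v + 12*v^2)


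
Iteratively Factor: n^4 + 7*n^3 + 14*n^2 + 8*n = (n + 1)*(n^3 + 6*n^2 + 8*n) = (n + 1)*(n + 2)*(n^2 + 4*n) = (n + 1)*(n + 2)*(n + 4)*(n)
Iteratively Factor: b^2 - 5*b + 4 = (b - 1)*(b - 4)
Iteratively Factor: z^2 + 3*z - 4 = (z + 4)*(z - 1)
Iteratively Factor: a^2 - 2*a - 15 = (a - 5)*(a + 3)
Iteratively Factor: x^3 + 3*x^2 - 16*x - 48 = (x - 4)*(x^2 + 7*x + 12) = (x - 4)*(x + 3)*(x + 4)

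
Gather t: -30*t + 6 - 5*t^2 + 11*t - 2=-5*t^2 - 19*t + 4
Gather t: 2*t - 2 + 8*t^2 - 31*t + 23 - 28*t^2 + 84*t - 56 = -20*t^2 + 55*t - 35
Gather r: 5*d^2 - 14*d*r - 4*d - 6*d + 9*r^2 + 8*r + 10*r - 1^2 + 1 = 5*d^2 - 10*d + 9*r^2 + r*(18 - 14*d)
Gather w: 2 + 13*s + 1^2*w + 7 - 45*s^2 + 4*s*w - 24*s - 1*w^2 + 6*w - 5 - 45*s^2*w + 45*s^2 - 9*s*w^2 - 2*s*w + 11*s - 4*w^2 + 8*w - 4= w^2*(-9*s - 5) + w*(-45*s^2 + 2*s + 15)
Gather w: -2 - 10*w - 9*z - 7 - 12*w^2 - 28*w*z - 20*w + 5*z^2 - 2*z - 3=-12*w^2 + w*(-28*z - 30) + 5*z^2 - 11*z - 12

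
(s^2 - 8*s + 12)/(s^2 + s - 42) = (s - 2)/(s + 7)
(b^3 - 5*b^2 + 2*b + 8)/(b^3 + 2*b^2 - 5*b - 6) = (b - 4)/(b + 3)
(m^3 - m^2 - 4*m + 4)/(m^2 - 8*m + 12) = (m^2 + m - 2)/(m - 6)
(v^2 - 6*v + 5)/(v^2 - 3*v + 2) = (v - 5)/(v - 2)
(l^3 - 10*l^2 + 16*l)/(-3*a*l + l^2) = (-l^2 + 10*l - 16)/(3*a - l)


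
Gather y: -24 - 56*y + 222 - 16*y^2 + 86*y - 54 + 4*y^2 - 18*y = -12*y^2 + 12*y + 144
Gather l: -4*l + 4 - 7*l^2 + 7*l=-7*l^2 + 3*l + 4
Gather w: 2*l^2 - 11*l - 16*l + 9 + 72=2*l^2 - 27*l + 81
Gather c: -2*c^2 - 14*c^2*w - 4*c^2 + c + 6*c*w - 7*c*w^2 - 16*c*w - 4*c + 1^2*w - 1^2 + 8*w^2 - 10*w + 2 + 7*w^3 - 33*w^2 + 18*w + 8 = c^2*(-14*w - 6) + c*(-7*w^2 - 10*w - 3) + 7*w^3 - 25*w^2 + 9*w + 9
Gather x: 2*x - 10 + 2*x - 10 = 4*x - 20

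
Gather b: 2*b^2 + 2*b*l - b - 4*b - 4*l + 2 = 2*b^2 + b*(2*l - 5) - 4*l + 2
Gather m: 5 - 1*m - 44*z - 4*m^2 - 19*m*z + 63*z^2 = -4*m^2 + m*(-19*z - 1) + 63*z^2 - 44*z + 5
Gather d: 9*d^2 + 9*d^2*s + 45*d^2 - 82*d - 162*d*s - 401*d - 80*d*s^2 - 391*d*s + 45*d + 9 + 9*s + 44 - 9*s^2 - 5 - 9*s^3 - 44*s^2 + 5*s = d^2*(9*s + 54) + d*(-80*s^2 - 553*s - 438) - 9*s^3 - 53*s^2 + 14*s + 48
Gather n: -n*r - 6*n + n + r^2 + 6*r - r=n*(-r - 5) + r^2 + 5*r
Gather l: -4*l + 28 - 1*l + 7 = 35 - 5*l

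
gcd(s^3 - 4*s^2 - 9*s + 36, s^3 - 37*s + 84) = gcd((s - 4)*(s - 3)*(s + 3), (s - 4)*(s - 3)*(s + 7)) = s^2 - 7*s + 12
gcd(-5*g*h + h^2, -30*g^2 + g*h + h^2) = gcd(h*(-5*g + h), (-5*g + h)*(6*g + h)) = 5*g - h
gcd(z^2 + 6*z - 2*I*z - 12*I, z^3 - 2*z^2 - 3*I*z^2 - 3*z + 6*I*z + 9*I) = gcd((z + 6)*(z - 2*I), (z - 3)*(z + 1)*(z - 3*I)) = 1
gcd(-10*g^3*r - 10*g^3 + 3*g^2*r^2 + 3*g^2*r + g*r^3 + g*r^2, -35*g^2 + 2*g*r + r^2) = 1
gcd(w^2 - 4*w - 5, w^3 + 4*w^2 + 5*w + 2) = w + 1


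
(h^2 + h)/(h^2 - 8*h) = (h + 1)/(h - 8)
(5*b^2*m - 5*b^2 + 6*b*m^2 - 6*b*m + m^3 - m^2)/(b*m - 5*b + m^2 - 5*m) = (5*b*m - 5*b + m^2 - m)/(m - 5)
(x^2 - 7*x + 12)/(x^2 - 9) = (x - 4)/(x + 3)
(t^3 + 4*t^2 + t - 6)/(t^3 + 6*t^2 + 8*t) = (t^2 + 2*t - 3)/(t*(t + 4))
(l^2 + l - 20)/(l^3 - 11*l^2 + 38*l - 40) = (l + 5)/(l^2 - 7*l + 10)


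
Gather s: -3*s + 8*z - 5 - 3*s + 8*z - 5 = -6*s + 16*z - 10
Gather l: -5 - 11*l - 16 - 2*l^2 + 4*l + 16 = -2*l^2 - 7*l - 5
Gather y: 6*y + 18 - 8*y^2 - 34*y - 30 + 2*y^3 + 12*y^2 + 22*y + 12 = 2*y^3 + 4*y^2 - 6*y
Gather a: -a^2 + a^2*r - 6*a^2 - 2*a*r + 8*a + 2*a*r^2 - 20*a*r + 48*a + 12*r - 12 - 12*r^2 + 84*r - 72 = a^2*(r - 7) + a*(2*r^2 - 22*r + 56) - 12*r^2 + 96*r - 84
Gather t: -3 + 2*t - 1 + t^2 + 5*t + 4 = t^2 + 7*t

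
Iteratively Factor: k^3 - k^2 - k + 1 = (k + 1)*(k^2 - 2*k + 1) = (k - 1)*(k + 1)*(k - 1)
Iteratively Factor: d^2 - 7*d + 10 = (d - 5)*(d - 2)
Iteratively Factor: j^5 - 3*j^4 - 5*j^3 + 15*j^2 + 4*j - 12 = (j - 1)*(j^4 - 2*j^3 - 7*j^2 + 8*j + 12) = (j - 1)*(j + 1)*(j^3 - 3*j^2 - 4*j + 12) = (j - 2)*(j - 1)*(j + 1)*(j^2 - j - 6) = (j - 2)*(j - 1)*(j + 1)*(j + 2)*(j - 3)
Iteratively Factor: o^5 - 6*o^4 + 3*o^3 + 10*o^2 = (o)*(o^4 - 6*o^3 + 3*o^2 + 10*o) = o^2*(o^3 - 6*o^2 + 3*o + 10) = o^2*(o + 1)*(o^2 - 7*o + 10) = o^2*(o - 2)*(o + 1)*(o - 5)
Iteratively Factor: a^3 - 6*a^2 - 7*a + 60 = (a - 5)*(a^2 - a - 12) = (a - 5)*(a - 4)*(a + 3)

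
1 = 1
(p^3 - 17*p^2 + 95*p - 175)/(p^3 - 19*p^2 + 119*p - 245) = (p - 5)/(p - 7)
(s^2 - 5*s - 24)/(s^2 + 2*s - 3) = (s - 8)/(s - 1)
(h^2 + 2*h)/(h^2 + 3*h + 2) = h/(h + 1)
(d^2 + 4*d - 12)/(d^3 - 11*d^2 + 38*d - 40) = (d + 6)/(d^2 - 9*d + 20)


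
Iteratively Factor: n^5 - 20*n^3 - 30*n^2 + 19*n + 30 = (n + 3)*(n^4 - 3*n^3 - 11*n^2 + 3*n + 10) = (n + 2)*(n + 3)*(n^3 - 5*n^2 - n + 5) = (n - 1)*(n + 2)*(n + 3)*(n^2 - 4*n - 5) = (n - 5)*(n - 1)*(n + 2)*(n + 3)*(n + 1)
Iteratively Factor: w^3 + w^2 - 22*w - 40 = (w - 5)*(w^2 + 6*w + 8) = (w - 5)*(w + 4)*(w + 2)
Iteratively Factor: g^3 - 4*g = (g)*(g^2 - 4) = g*(g + 2)*(g - 2)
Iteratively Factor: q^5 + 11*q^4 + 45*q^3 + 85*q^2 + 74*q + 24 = (q + 2)*(q^4 + 9*q^3 + 27*q^2 + 31*q + 12) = (q + 2)*(q + 4)*(q^3 + 5*q^2 + 7*q + 3) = (q + 2)*(q + 3)*(q + 4)*(q^2 + 2*q + 1) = (q + 1)*(q + 2)*(q + 3)*(q + 4)*(q + 1)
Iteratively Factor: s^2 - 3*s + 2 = (s - 1)*(s - 2)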